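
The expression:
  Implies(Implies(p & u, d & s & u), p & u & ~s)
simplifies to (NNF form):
p & u & (~d | ~s)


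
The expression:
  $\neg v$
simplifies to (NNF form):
$\neg v$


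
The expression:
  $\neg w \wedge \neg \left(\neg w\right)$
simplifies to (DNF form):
$\text{False}$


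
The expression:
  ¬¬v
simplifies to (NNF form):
v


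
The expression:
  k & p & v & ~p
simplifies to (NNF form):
False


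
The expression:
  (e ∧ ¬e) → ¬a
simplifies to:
True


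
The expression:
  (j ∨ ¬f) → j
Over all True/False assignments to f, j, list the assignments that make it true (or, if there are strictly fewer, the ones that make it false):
is false only for:
  f=False, j=False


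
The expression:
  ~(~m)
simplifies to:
m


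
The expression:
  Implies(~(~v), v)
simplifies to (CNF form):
True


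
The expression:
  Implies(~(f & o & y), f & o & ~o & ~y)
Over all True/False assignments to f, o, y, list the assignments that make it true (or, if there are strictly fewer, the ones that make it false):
is true only for:
  f=True, o=True, y=True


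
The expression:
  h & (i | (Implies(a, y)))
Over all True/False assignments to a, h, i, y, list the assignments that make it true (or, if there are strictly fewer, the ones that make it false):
is true only for:
  a=False, h=True, i=False, y=False;
  a=False, h=True, i=False, y=True;
  a=False, h=True, i=True, y=False;
  a=False, h=True, i=True, y=True;
  a=True, h=True, i=False, y=True;
  a=True, h=True, i=True, y=False;
  a=True, h=True, i=True, y=True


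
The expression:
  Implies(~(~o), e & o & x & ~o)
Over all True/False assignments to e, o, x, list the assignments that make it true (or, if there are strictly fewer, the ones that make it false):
is true only for:
  e=False, o=False, x=False;
  e=False, o=False, x=True;
  e=True, o=False, x=False;
  e=True, o=False, x=True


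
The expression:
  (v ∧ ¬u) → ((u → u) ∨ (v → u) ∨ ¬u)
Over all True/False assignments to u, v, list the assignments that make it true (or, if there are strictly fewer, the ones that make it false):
is always true.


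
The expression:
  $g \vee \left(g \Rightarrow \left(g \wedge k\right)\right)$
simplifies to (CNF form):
$\text{True}$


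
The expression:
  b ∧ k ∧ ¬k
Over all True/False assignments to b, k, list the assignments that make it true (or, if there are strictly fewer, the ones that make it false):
is never true.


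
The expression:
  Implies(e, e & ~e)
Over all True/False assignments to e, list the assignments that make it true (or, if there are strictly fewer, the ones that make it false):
is true only for:
  e=False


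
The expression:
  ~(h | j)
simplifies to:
~h & ~j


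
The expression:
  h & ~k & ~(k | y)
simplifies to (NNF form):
h & ~k & ~y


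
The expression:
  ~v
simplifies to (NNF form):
~v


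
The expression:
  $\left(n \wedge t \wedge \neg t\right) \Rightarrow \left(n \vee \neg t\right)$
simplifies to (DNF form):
$\text{True}$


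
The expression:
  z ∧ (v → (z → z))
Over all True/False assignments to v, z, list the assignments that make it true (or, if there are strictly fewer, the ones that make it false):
is true only for:
  v=False, z=True;
  v=True, z=True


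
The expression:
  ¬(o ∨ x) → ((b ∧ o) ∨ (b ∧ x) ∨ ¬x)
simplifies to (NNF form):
True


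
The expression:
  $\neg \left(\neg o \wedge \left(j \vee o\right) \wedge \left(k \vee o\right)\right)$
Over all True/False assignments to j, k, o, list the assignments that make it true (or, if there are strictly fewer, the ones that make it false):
is false only for:
  j=True, k=True, o=False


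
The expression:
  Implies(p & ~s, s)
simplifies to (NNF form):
s | ~p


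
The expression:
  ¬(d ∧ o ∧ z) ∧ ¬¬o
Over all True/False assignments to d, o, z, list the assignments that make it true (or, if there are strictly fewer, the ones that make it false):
is true only for:
  d=False, o=True, z=False;
  d=False, o=True, z=True;
  d=True, o=True, z=False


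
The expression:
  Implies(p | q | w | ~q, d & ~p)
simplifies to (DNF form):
d & ~p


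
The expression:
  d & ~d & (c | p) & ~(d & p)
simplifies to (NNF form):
False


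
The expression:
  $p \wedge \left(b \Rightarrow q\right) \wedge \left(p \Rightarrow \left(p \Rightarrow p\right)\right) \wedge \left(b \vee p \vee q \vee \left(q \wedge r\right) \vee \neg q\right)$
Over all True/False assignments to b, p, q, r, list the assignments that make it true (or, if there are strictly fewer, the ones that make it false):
is true only for:
  b=False, p=True, q=False, r=False;
  b=False, p=True, q=False, r=True;
  b=False, p=True, q=True, r=False;
  b=False, p=True, q=True, r=True;
  b=True, p=True, q=True, r=False;
  b=True, p=True, q=True, r=True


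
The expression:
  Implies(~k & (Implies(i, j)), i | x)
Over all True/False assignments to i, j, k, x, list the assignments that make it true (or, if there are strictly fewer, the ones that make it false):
is false only for:
  i=False, j=False, k=False, x=False;
  i=False, j=True, k=False, x=False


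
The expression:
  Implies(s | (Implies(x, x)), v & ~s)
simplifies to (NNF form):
v & ~s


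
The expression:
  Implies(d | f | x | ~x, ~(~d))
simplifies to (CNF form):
d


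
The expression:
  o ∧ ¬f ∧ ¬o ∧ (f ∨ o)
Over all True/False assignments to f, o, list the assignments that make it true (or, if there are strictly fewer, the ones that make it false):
is never true.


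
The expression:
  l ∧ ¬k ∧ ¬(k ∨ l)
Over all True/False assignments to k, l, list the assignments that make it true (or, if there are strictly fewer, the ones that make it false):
is never true.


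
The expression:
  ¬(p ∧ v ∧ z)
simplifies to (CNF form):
¬p ∨ ¬v ∨ ¬z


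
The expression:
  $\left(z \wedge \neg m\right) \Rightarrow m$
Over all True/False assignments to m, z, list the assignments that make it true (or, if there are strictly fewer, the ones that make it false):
is false only for:
  m=False, z=True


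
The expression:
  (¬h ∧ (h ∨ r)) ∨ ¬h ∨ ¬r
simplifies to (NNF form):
¬h ∨ ¬r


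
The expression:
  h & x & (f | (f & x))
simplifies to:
f & h & x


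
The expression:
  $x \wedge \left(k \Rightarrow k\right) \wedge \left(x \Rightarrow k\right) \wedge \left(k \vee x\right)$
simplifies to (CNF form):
$k \wedge x$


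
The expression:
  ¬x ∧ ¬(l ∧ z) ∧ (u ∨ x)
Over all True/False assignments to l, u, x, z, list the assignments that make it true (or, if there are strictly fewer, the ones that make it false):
is true only for:
  l=False, u=True, x=False, z=False;
  l=False, u=True, x=False, z=True;
  l=True, u=True, x=False, z=False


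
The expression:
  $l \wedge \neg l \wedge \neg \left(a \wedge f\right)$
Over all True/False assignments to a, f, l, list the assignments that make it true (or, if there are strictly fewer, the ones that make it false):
is never true.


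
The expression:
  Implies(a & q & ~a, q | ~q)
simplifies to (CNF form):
True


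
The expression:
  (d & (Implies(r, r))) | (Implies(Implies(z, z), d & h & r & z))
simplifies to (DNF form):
d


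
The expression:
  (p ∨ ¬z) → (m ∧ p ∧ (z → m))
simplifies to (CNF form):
(m ∨ ¬p) ∧ (p ∨ z)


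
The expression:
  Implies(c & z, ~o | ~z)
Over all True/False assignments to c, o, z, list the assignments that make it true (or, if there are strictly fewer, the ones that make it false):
is false only for:
  c=True, o=True, z=True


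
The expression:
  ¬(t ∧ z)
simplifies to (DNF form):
¬t ∨ ¬z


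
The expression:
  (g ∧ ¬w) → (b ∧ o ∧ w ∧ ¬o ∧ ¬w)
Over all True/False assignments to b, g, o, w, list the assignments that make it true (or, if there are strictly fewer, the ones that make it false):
is false only for:
  b=False, g=True, o=False, w=False;
  b=False, g=True, o=True, w=False;
  b=True, g=True, o=False, w=False;
  b=True, g=True, o=True, w=False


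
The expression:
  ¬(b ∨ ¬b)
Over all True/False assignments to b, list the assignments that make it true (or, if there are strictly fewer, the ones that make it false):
is never true.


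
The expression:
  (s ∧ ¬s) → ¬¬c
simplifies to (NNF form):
True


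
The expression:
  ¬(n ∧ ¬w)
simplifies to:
w ∨ ¬n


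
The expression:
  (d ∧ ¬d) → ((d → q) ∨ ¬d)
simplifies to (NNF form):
True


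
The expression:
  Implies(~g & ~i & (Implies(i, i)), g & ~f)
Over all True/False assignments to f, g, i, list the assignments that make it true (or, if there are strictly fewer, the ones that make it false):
is false only for:
  f=False, g=False, i=False;
  f=True, g=False, i=False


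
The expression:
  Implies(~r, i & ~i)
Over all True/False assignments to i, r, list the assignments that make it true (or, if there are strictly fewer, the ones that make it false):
is true only for:
  i=False, r=True;
  i=True, r=True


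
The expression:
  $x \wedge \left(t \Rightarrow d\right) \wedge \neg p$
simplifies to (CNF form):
$x \wedge \neg p \wedge \left(d \vee \neg t\right)$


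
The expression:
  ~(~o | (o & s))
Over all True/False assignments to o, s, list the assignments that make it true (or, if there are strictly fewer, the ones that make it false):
is true only for:
  o=True, s=False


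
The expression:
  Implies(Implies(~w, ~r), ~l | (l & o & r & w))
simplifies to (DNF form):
~l | (o & r) | (r & ~w)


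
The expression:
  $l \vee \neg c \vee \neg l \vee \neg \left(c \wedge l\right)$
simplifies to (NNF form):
$\text{True}$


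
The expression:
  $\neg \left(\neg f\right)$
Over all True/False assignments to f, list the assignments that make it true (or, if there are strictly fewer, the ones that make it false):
is true only for:
  f=True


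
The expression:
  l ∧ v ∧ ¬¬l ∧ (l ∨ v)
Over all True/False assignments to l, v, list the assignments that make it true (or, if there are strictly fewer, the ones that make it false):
is true only for:
  l=True, v=True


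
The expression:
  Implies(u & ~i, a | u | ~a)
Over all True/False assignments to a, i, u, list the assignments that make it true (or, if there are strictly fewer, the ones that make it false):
is always true.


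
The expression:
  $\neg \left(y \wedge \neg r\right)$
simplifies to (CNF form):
$r \vee \neg y$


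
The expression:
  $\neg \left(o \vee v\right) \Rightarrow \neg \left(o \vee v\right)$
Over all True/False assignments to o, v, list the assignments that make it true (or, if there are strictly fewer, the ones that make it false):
is always true.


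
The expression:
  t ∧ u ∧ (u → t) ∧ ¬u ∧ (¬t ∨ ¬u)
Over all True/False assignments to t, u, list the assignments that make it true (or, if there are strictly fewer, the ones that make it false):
is never true.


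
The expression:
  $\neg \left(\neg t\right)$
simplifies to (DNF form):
$t$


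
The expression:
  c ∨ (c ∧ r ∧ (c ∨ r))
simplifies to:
c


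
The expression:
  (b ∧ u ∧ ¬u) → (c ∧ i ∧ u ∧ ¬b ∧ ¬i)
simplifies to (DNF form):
True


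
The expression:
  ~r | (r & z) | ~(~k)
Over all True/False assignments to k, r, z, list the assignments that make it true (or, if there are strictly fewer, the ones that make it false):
is false only for:
  k=False, r=True, z=False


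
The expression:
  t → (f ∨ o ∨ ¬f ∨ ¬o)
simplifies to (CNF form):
True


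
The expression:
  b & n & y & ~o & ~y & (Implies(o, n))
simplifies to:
False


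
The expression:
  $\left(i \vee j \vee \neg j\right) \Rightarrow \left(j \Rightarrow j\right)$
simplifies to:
$\text{True}$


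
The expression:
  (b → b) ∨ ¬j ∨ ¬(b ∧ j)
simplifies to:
True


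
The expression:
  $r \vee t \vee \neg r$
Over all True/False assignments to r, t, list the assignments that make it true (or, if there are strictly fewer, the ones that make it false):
is always true.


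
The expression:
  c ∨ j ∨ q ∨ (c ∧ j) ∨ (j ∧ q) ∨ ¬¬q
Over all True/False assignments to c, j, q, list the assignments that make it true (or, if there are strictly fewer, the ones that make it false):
is false only for:
  c=False, j=False, q=False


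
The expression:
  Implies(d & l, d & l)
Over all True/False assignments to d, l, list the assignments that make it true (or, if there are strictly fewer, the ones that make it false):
is always true.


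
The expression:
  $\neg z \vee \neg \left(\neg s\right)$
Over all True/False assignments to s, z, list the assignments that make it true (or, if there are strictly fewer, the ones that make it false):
is false only for:
  s=False, z=True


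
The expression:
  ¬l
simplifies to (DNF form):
¬l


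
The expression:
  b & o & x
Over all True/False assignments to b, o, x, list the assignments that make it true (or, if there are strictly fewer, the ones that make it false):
is true only for:
  b=True, o=True, x=True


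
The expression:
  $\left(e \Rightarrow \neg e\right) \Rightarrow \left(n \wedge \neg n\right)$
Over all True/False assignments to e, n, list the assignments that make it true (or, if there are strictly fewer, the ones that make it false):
is true only for:
  e=True, n=False;
  e=True, n=True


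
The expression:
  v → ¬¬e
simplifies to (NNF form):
e ∨ ¬v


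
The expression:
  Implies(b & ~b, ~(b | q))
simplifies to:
True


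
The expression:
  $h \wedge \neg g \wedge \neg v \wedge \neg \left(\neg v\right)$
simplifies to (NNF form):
$\text{False}$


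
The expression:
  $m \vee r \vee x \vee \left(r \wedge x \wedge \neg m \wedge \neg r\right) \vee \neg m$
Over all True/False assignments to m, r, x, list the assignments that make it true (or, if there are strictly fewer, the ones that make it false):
is always true.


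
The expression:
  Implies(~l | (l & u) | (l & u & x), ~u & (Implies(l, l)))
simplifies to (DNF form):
~u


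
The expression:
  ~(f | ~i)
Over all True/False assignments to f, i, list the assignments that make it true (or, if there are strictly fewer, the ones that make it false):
is true only for:
  f=False, i=True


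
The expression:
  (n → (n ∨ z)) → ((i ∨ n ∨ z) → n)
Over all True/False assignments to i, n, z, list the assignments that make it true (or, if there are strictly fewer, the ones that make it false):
is false only for:
  i=False, n=False, z=True;
  i=True, n=False, z=False;
  i=True, n=False, z=True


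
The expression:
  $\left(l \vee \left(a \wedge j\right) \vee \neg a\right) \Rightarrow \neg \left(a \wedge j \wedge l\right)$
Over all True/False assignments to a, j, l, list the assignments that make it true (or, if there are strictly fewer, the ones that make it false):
is false only for:
  a=True, j=True, l=True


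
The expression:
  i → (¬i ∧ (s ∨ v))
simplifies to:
¬i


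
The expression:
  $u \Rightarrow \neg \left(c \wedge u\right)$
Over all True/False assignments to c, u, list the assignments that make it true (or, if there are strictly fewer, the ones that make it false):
is false only for:
  c=True, u=True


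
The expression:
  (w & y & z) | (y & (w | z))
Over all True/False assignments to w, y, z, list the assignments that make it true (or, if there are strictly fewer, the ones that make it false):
is true only for:
  w=False, y=True, z=True;
  w=True, y=True, z=False;
  w=True, y=True, z=True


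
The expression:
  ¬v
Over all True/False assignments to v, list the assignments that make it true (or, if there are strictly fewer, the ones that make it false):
is true only for:
  v=False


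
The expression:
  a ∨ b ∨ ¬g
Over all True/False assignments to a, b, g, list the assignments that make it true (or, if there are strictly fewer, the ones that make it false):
is false only for:
  a=False, b=False, g=True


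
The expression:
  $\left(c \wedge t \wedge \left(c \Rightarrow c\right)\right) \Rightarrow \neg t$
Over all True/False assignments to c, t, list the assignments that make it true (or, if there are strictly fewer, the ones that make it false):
is false only for:
  c=True, t=True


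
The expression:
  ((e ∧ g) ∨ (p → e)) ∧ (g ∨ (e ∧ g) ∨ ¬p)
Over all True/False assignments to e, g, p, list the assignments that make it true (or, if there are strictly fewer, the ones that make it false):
is false only for:
  e=False, g=False, p=True;
  e=False, g=True, p=True;
  e=True, g=False, p=True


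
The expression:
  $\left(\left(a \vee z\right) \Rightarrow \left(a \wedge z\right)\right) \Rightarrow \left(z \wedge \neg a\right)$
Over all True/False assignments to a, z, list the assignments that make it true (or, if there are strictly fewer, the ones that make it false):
is true only for:
  a=False, z=True;
  a=True, z=False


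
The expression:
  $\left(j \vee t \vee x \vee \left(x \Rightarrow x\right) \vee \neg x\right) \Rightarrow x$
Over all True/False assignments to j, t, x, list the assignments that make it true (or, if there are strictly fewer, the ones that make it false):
is true only for:
  j=False, t=False, x=True;
  j=False, t=True, x=True;
  j=True, t=False, x=True;
  j=True, t=True, x=True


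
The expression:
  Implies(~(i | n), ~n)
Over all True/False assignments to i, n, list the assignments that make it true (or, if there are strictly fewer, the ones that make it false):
is always true.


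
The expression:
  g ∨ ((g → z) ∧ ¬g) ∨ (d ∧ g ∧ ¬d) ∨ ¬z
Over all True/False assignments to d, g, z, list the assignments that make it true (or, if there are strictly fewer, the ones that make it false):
is always true.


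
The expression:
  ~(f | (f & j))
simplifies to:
~f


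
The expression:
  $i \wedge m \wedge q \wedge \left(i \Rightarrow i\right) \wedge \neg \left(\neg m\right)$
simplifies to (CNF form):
$i \wedge m \wedge q$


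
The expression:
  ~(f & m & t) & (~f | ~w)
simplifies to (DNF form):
~f | (~m & ~w) | (~t & ~w)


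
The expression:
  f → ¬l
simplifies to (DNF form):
¬f ∨ ¬l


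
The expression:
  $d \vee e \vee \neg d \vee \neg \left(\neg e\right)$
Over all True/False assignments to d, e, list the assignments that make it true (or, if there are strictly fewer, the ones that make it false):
is always true.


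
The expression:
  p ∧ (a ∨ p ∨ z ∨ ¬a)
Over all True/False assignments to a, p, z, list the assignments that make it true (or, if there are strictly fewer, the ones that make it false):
is true only for:
  a=False, p=True, z=False;
  a=False, p=True, z=True;
  a=True, p=True, z=False;
  a=True, p=True, z=True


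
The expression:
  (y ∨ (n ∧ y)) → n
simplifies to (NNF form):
n ∨ ¬y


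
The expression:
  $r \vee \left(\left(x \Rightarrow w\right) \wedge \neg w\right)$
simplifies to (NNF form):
$r \vee \left(\neg w \wedge \neg x\right)$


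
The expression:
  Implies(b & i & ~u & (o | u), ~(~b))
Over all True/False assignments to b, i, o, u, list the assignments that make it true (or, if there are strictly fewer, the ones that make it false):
is always true.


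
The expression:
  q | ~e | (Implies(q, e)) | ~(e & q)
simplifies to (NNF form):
True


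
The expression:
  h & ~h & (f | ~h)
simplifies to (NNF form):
False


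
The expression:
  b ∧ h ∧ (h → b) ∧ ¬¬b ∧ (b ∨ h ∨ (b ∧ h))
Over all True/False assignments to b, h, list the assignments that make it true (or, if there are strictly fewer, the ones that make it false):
is true only for:
  b=True, h=True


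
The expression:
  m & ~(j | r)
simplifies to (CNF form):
m & ~j & ~r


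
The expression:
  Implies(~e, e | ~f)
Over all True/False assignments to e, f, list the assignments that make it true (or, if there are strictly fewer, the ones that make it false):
is false only for:
  e=False, f=True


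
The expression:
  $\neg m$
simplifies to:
$\neg m$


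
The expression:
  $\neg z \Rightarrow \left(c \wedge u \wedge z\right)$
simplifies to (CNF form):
$z$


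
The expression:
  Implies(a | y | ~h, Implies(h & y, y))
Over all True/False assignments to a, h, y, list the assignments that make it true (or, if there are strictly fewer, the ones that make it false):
is always true.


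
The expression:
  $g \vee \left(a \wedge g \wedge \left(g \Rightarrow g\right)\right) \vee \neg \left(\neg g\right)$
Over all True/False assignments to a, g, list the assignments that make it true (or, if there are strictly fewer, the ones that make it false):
is true only for:
  a=False, g=True;
  a=True, g=True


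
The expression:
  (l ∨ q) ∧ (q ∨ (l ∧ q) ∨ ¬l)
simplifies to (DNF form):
q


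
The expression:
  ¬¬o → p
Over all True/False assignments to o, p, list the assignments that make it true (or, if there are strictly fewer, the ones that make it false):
is false only for:
  o=True, p=False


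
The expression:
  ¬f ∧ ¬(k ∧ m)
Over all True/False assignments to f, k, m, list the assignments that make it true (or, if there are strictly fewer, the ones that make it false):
is true only for:
  f=False, k=False, m=False;
  f=False, k=False, m=True;
  f=False, k=True, m=False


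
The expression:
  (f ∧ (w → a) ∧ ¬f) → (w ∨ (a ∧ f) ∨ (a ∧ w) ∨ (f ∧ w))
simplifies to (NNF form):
True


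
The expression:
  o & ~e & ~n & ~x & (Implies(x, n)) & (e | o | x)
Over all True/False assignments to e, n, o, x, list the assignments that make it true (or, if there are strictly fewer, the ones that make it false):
is true only for:
  e=False, n=False, o=True, x=False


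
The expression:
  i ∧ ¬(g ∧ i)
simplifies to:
i ∧ ¬g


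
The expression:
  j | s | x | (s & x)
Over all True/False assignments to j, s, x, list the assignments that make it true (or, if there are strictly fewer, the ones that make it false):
is false only for:
  j=False, s=False, x=False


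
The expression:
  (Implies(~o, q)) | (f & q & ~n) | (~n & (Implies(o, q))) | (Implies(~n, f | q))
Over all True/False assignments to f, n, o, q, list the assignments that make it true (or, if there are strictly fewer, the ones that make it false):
is always true.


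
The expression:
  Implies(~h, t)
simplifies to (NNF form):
h | t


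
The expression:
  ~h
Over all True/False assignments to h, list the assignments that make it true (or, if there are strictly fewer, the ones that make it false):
is true only for:
  h=False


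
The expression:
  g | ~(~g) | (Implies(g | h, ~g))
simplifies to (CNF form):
True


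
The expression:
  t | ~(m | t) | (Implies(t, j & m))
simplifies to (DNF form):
True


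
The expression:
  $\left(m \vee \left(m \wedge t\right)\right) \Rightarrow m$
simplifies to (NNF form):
$\text{True}$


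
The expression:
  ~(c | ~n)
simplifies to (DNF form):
n & ~c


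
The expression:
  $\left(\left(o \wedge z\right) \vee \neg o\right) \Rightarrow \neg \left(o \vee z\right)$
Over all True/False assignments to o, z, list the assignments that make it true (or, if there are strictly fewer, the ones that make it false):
is true only for:
  o=False, z=False;
  o=True, z=False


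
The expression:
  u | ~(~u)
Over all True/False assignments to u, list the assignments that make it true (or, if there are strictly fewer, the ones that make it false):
is true only for:
  u=True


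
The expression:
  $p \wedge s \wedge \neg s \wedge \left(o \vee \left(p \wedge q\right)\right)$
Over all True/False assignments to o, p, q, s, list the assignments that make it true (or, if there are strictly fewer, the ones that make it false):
is never true.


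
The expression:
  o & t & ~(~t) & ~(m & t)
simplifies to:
o & t & ~m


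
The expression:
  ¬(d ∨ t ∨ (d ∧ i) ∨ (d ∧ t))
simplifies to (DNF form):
¬d ∧ ¬t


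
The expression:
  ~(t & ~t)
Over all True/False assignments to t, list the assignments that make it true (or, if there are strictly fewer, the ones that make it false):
is always true.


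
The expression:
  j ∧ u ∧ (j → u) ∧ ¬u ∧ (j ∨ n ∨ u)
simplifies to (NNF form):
False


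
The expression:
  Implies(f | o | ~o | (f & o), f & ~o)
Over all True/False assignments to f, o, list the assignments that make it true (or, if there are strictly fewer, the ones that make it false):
is true only for:
  f=True, o=False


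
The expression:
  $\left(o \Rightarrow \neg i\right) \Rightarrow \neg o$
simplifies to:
$i \vee \neg o$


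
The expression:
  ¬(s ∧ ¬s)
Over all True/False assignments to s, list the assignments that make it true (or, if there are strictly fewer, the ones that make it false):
is always true.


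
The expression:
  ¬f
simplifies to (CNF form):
¬f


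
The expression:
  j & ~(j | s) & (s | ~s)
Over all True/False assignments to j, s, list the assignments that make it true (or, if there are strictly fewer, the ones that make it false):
is never true.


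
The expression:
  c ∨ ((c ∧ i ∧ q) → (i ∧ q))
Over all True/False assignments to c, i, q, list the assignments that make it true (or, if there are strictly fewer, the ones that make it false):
is always true.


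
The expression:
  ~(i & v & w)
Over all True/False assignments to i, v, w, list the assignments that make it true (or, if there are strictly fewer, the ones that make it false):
is false only for:
  i=True, v=True, w=True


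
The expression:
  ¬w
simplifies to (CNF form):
¬w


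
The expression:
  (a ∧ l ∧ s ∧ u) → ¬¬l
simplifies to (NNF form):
True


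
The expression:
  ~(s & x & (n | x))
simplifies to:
~s | ~x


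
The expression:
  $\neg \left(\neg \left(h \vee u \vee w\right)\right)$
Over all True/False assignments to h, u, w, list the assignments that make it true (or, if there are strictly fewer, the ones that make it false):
is false only for:
  h=False, u=False, w=False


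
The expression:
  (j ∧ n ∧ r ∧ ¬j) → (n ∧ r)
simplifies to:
True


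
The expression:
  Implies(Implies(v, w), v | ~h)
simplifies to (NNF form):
v | ~h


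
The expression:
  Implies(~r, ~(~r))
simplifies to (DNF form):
r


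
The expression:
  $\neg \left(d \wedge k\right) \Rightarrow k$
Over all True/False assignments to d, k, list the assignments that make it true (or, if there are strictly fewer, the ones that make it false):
is true only for:
  d=False, k=True;
  d=True, k=True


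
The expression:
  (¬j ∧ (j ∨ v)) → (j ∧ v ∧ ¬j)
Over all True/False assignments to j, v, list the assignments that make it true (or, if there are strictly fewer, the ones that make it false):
is false only for:
  j=False, v=True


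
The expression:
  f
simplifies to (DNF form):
f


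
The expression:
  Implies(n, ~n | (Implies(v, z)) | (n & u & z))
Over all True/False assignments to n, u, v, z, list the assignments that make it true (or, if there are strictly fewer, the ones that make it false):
is false only for:
  n=True, u=False, v=True, z=False;
  n=True, u=True, v=True, z=False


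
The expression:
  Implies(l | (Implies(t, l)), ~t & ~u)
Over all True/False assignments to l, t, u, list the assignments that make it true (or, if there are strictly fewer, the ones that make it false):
is true only for:
  l=False, t=False, u=False;
  l=False, t=True, u=False;
  l=False, t=True, u=True;
  l=True, t=False, u=False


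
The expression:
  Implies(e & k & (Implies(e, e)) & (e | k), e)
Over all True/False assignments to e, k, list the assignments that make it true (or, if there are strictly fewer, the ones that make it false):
is always true.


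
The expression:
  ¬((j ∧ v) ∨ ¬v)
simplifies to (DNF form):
v ∧ ¬j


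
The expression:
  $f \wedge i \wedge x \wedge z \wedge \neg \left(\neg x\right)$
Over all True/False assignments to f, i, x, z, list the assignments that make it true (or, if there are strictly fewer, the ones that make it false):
is true only for:
  f=True, i=True, x=True, z=True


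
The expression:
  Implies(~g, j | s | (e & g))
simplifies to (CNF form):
g | j | s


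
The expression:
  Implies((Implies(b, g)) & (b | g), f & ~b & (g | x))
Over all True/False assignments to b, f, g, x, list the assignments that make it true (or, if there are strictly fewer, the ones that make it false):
is false only for:
  b=False, f=False, g=True, x=False;
  b=False, f=False, g=True, x=True;
  b=True, f=False, g=True, x=False;
  b=True, f=False, g=True, x=True;
  b=True, f=True, g=True, x=False;
  b=True, f=True, g=True, x=True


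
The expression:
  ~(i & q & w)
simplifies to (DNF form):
~i | ~q | ~w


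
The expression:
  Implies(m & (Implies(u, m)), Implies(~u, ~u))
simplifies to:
True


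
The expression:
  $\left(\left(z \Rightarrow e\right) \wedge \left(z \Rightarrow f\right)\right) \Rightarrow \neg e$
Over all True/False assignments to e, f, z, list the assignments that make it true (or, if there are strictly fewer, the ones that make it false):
is false only for:
  e=True, f=False, z=False;
  e=True, f=True, z=False;
  e=True, f=True, z=True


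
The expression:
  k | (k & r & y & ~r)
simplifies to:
k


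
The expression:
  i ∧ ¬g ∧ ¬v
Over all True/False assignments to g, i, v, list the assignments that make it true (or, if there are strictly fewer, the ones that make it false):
is true only for:
  g=False, i=True, v=False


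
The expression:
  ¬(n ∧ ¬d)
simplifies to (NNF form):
d ∨ ¬n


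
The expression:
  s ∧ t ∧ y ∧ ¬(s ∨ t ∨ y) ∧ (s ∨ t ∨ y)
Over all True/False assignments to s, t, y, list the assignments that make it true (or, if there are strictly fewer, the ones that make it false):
is never true.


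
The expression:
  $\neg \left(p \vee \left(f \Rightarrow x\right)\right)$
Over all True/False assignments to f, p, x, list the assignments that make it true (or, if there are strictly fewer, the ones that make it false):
is true only for:
  f=True, p=False, x=False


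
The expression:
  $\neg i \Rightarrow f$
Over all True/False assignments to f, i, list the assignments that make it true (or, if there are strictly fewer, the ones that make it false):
is false only for:
  f=False, i=False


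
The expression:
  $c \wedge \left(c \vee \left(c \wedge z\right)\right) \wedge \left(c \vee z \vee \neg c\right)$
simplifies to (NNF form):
$c$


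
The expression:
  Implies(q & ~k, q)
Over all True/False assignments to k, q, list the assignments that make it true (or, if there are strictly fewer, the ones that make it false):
is always true.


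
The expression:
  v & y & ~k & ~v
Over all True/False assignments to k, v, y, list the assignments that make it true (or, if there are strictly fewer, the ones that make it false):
is never true.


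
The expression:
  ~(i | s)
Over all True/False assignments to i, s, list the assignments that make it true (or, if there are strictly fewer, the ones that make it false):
is true only for:
  i=False, s=False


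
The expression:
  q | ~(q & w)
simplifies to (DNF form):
True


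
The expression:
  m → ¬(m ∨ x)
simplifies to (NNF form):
¬m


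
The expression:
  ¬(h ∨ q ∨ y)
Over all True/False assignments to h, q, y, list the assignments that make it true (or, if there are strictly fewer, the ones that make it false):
is true only for:
  h=False, q=False, y=False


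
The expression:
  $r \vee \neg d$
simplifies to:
$r \vee \neg d$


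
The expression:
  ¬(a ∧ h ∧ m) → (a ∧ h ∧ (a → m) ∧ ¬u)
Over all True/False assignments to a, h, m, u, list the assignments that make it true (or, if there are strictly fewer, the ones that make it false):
is true only for:
  a=True, h=True, m=True, u=False;
  a=True, h=True, m=True, u=True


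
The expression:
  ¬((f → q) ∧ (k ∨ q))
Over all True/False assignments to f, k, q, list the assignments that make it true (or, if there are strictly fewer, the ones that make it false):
is true only for:
  f=False, k=False, q=False;
  f=True, k=False, q=False;
  f=True, k=True, q=False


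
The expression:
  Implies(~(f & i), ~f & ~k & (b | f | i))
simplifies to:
(b | i) & (f | ~k) & (i | ~f)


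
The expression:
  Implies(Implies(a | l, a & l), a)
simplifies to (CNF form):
a | l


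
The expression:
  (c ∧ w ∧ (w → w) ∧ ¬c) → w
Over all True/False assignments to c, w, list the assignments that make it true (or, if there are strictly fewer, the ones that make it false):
is always true.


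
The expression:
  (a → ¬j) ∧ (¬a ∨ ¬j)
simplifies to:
¬a ∨ ¬j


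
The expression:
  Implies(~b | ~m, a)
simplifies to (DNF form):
a | (b & m)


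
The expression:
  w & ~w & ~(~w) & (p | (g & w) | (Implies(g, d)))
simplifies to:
False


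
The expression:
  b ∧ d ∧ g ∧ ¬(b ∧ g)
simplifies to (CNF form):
False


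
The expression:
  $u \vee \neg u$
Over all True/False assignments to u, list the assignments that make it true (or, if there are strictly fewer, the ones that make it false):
is always true.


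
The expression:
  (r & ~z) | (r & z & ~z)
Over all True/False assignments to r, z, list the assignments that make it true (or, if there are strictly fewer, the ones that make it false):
is true only for:
  r=True, z=False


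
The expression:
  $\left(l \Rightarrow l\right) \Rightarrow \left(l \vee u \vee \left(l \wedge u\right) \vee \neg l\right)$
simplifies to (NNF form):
$\text{True}$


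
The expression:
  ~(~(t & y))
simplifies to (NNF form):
t & y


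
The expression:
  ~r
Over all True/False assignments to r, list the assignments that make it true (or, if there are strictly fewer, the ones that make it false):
is true only for:
  r=False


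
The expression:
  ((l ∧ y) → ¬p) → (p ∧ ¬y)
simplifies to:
p ∧ (l ∨ ¬y)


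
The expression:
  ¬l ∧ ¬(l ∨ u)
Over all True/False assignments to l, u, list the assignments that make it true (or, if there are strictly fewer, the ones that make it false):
is true only for:
  l=False, u=False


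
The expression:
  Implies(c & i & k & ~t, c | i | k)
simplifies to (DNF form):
True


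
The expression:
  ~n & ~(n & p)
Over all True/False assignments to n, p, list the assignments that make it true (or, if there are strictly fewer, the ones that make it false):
is true only for:
  n=False, p=False;
  n=False, p=True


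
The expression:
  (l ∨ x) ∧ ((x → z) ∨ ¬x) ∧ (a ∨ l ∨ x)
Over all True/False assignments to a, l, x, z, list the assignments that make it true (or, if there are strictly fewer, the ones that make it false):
is true only for:
  a=False, l=False, x=True, z=True;
  a=False, l=True, x=False, z=False;
  a=False, l=True, x=False, z=True;
  a=False, l=True, x=True, z=True;
  a=True, l=False, x=True, z=True;
  a=True, l=True, x=False, z=False;
  a=True, l=True, x=False, z=True;
  a=True, l=True, x=True, z=True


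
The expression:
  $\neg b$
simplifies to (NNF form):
$\neg b$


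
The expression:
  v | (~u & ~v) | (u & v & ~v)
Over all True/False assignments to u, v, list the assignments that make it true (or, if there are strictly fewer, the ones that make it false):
is false only for:
  u=True, v=False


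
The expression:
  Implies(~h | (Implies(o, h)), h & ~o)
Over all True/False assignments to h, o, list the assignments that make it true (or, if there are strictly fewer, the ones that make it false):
is true only for:
  h=True, o=False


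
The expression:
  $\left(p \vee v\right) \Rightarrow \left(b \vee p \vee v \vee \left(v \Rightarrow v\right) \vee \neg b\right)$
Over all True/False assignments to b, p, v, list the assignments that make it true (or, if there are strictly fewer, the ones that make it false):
is always true.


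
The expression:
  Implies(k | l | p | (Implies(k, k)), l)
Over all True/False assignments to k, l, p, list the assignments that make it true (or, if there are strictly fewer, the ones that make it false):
is true only for:
  k=False, l=True, p=False;
  k=False, l=True, p=True;
  k=True, l=True, p=False;
  k=True, l=True, p=True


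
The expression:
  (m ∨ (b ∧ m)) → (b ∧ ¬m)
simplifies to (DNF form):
¬m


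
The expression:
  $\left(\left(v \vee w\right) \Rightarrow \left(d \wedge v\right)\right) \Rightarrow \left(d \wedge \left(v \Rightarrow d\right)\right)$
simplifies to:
$d \vee v \vee w$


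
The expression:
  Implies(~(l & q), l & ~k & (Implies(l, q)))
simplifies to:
l & q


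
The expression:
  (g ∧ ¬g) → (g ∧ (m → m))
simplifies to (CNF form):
True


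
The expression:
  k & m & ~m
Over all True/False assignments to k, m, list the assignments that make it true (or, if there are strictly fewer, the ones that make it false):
is never true.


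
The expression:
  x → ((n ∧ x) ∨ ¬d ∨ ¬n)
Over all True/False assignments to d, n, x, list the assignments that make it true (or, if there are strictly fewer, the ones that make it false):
is always true.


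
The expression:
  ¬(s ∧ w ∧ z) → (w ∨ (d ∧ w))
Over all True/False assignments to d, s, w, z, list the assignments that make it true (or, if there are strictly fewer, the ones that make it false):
is true only for:
  d=False, s=False, w=True, z=False;
  d=False, s=False, w=True, z=True;
  d=False, s=True, w=True, z=False;
  d=False, s=True, w=True, z=True;
  d=True, s=False, w=True, z=False;
  d=True, s=False, w=True, z=True;
  d=True, s=True, w=True, z=False;
  d=True, s=True, w=True, z=True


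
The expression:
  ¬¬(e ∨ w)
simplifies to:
e ∨ w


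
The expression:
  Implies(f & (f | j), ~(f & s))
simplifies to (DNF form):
~f | ~s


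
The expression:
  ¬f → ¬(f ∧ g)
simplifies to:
True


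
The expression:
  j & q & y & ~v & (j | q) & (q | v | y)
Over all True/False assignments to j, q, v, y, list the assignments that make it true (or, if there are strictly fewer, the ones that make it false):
is true only for:
  j=True, q=True, v=False, y=True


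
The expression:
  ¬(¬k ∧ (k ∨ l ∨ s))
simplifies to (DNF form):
k ∨ (¬l ∧ ¬s)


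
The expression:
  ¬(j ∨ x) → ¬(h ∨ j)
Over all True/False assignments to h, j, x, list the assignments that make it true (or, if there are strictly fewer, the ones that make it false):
is false only for:
  h=True, j=False, x=False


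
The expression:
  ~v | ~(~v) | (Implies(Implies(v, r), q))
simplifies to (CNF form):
True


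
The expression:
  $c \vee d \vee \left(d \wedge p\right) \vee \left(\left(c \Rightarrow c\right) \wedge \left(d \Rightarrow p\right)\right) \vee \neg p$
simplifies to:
$\text{True}$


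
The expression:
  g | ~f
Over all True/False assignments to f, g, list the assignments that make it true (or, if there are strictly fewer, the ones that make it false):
is false only for:
  f=True, g=False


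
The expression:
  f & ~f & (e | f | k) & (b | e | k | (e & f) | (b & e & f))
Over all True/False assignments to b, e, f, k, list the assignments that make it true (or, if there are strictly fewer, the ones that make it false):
is never true.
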